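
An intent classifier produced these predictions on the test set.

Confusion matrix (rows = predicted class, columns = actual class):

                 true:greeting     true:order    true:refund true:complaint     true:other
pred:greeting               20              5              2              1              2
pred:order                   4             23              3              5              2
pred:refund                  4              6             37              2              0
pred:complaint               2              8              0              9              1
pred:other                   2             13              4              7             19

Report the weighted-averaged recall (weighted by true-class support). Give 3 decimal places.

Per-class recall (TP/(TP+FN)):
  greeting: TP=20, FN=4+4+2+2=12 → 20/32 = 0.6250
  order: TP=23, FN=5+6+8+13=32 → 23/55 = 0.4182
  refund: TP=37, FN=2+3+0+4=9 → 37/46 = 0.8043
  complaint: TP=9, FN=1+5+2+7=15 → 9/24 = 0.3750
  other: TP=19, FN=2+2+0+1=5 → 19/24 = 0.7917
Weighted-recall = Σ (supportᵢ/N)·recallᵢ with N=181: (32/181)·0.6250 + (55/181)·0.4182 + (46/181)·0.8043 + (24/181)·0.3750 + (24/181)·0.7917 = 0.597

0.597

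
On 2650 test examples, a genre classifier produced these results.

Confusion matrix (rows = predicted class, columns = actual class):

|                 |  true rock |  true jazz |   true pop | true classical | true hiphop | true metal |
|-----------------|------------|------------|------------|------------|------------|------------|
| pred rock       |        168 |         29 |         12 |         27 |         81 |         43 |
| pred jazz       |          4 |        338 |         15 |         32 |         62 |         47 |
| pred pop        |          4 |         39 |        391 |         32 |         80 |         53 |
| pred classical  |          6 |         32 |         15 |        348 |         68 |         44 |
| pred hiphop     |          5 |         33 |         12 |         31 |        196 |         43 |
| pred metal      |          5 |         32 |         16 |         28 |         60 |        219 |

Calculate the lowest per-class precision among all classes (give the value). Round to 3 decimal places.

Per-class precision (TP/(TP+FP)):
  rock: TP=168, FP=29+12+27+81+43=192 → 168/360 = 0.4667
  jazz: TP=338, FP=4+15+32+62+47=160 → 338/498 = 0.6787
  pop: TP=391, FP=4+39+32+80+53=208 → 391/599 = 0.6528
  classical: TP=348, FP=6+32+15+68+44=165 → 348/513 = 0.6784
  hiphop: TP=196, FP=5+33+12+31+43=124 → 196/320 = 0.6125
  metal: TP=219, FP=5+32+16+28+60=141 → 219/360 = 0.6083
Lowest is class 'rock' with precision = 0.467.

0.467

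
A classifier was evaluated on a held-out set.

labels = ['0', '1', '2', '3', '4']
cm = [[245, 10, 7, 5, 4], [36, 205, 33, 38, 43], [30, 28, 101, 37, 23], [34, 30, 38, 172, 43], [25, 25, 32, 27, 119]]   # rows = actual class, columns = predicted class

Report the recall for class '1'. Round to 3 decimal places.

Take TP from the diagonal, FP from the rest of the '1' prediction marginal, FN from the rest of the '1' actual marginal.
recall = TP/(TP+FN).
1: TP=205, FN=36+33+38+43=150 → 205/355 = 0.5775

0.577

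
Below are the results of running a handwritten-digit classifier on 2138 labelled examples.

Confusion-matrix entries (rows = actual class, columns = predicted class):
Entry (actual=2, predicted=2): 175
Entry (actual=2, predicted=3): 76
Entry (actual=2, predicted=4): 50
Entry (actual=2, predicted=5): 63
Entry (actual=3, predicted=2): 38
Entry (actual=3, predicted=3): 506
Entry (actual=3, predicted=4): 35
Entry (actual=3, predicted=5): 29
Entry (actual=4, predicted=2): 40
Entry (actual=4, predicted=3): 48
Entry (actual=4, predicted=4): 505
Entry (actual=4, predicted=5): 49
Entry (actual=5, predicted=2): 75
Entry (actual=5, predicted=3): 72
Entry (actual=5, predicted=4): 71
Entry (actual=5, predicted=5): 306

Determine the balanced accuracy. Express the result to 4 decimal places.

0.6709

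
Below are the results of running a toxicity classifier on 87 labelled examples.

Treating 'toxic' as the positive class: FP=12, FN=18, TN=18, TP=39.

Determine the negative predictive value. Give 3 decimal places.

NPV = TN/(TN+FN) = 18/(18+18) = 0.500

0.500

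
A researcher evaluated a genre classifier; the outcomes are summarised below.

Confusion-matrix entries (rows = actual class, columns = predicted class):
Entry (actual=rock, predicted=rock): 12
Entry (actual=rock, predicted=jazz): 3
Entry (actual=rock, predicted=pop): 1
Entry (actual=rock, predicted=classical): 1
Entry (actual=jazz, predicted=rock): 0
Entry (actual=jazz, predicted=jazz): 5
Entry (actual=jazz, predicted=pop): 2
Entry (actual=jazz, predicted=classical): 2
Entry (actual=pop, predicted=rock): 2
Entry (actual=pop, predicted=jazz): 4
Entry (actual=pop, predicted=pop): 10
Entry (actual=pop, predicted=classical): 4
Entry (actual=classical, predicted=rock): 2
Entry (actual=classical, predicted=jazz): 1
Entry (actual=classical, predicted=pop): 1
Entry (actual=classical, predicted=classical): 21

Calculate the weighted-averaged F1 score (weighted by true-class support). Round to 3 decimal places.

Per-class F1 score (2·TP/(2·TP+FP+FN)):
  rock: TP=12, FP=0+2+2=4, FN=3+1+1=5 → 24/33 = 0.7273
  jazz: TP=5, FP=3+4+1=8, FN=0+2+2=4 → 10/22 = 0.4545
  pop: TP=10, FP=1+2+1=4, FN=2+4+4=10 → 20/34 = 0.5882
  classical: TP=21, FP=1+2+4=7, FN=2+1+1=4 → 42/53 = 0.7925
Weighted-F1 score = Σ (supportᵢ/N)·F1 scoreᵢ with N=71: (17/71)·0.7273 + (9/71)·0.4545 + (20/71)·0.5882 + (25/71)·0.7925 = 0.676

0.676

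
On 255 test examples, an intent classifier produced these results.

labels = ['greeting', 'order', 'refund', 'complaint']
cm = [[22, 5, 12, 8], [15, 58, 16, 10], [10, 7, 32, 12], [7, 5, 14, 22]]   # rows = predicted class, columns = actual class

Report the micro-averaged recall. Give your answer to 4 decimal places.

0.5255

Micro-averaging pools counts across classes: ΣTP=134, ΣFP=121, ΣFN=121.
Micro-recall = TP/(TP+FN) on pooled counts = 0.5255 (equals overall accuracy in single-label multiclass).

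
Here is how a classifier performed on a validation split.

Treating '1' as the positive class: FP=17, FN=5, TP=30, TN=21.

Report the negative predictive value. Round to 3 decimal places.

NPV = TN/(TN+FN) = 21/(21+5) = 0.808

0.808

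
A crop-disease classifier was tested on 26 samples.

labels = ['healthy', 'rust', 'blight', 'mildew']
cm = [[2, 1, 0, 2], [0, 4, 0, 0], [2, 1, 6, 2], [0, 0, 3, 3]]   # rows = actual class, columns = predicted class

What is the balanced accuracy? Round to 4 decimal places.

0.6114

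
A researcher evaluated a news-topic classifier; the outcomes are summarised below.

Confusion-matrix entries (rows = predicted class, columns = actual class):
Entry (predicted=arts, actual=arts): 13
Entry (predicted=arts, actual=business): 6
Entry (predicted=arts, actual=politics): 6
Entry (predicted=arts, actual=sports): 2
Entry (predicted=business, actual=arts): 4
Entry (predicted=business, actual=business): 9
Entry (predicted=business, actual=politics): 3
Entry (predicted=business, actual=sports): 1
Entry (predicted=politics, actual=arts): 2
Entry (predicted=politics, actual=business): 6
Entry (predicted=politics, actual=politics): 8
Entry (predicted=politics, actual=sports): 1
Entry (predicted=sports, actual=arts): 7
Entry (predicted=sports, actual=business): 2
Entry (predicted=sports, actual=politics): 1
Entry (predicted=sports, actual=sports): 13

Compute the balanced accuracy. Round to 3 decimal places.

0.525

Balanced accuracy = mean of per-class recall.
  arts: recall = 13/26 = 0.5000
  business: recall = 9/23 = 0.3913
  politics: recall = 8/18 = 0.4444
  sports: recall = 13/17 = 0.7647
Mean = (0.5000 + 0.3913 + 0.4444 + 0.7647) / 4 = 0.525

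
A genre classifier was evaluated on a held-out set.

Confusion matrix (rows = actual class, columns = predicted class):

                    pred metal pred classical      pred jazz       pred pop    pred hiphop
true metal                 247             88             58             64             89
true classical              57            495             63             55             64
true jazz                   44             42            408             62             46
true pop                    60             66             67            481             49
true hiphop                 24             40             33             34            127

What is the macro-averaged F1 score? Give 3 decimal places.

0.585

Per-class F1 score (2·TP/(2·TP+FP+FN)):
  metal: TP=247, FP=57+44+60+24=185, FN=88+58+64+89=299 → 494/978 = 0.5051
  classical: TP=495, FP=88+42+66+40=236, FN=57+63+55+64=239 → 990/1465 = 0.6758
  jazz: TP=408, FP=58+63+67+33=221, FN=44+42+62+46=194 → 816/1231 = 0.6629
  pop: TP=481, FP=64+55+62+34=215, FN=60+66+67+49=242 → 962/1419 = 0.6779
  hiphop: TP=127, FP=89+64+46+49=248, FN=24+40+33+34=131 → 254/633 = 0.4013
Macro-F1 score = mean = (0.5051 + 0.6758 + 0.6629 + 0.6779 + 0.4013) / 5 = 0.585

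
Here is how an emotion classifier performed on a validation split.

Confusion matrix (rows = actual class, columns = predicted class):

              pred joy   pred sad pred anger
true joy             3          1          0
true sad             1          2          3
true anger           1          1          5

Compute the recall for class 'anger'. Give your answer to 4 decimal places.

0.7143

Treat 'anger' as positive and all other classes as negative.
recall = TP/(TP+FN).
anger: TP=5, FN=1+1=2 → 5/7 = 0.71429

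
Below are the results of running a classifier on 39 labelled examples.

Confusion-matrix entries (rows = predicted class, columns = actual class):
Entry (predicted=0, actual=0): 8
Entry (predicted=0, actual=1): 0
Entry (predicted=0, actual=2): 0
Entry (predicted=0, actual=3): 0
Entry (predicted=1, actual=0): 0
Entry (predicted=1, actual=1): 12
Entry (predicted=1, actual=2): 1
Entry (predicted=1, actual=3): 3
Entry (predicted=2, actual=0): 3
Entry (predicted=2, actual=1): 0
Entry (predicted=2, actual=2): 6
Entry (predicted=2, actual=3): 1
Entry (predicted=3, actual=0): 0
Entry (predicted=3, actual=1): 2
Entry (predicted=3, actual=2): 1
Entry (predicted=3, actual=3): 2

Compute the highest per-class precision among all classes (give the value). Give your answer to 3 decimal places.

Per-class precision (TP/(TP+FP)):
  0: TP=8, FP=0+0+0=0 → 8/8 = 1.0000
  1: TP=12, FP=0+1+3=4 → 12/16 = 0.7500
  2: TP=6, FP=3+0+1=4 → 6/10 = 0.6000
  3: TP=2, FP=0+2+1=3 → 2/5 = 0.4000
Highest is class '0' with precision = 1.000.

1.000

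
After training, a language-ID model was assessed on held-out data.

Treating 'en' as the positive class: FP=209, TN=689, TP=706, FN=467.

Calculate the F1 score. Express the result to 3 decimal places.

Precision = TP/(TP+FP) = 706/915 = 0.7716
Recall = TP/(TP+FN) = 706/1173 = 0.6019
F1 = 2·TP/(2·TP+FP+FN) = 1412/2088 = 0.676

0.676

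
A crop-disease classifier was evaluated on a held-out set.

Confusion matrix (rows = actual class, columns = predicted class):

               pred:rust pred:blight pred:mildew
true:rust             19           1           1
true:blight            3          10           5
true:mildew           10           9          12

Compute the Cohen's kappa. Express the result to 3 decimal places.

Observed agreement pₒ = trace/N = 41/70 = 0.5857
Expected agreement pₑ = Σ (rowᵢ·colᵢ)/N² = (21·32 + 18·20 + 31·18)/70² = 0.3245
κ = (pₒ − pₑ)/(1 − pₑ) = (0.5857 − 0.3245)/(1 − 0.3245) = 0.387

0.387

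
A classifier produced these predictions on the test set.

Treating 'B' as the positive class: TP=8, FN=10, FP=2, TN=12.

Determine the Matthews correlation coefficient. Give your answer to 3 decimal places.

0.323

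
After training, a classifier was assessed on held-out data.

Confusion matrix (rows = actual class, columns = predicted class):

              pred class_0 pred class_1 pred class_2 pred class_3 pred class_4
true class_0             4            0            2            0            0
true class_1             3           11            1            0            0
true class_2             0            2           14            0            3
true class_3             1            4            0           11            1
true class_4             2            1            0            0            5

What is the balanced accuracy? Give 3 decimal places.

Balanced accuracy = mean of per-class recall.
  class_0: recall = 4/6 = 0.6667
  class_1: recall = 11/15 = 0.7333
  class_2: recall = 14/19 = 0.7368
  class_3: recall = 11/17 = 0.6471
  class_4: recall = 5/8 = 0.6250
Mean = (0.6667 + 0.7333 + 0.7368 + 0.6471 + 0.6250) / 5 = 0.682

0.682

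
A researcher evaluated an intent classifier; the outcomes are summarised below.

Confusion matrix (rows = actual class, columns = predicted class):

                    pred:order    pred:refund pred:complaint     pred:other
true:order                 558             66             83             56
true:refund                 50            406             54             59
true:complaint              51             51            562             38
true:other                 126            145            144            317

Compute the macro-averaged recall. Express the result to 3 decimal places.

0.670

Per-class recall (TP/(TP+FN)):
  order: TP=558, FN=66+83+56=205 → 558/763 = 0.7313
  refund: TP=406, FN=50+54+59=163 → 406/569 = 0.7135
  complaint: TP=562, FN=51+51+38=140 → 562/702 = 0.8006
  other: TP=317, FN=126+145+144=415 → 317/732 = 0.4331
Macro-recall = mean = (0.7313 + 0.7135 + 0.8006 + 0.4331) / 4 = 0.670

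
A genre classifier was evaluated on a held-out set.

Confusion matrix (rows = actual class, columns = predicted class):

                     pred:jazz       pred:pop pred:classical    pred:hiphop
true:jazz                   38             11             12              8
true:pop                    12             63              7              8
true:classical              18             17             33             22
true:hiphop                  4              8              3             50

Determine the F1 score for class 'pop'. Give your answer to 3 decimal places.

0.667

One-vs-rest for 'pop': TP = diagonal; FP = other classes predicted 'pop'; FN = 'pop' predicted as other.
F1 score = 2·TP/(2·TP+FP+FN).
pop: TP=63, FP=11+17+8=36, FN=12+7+8=27 → 126/189 = 0.6667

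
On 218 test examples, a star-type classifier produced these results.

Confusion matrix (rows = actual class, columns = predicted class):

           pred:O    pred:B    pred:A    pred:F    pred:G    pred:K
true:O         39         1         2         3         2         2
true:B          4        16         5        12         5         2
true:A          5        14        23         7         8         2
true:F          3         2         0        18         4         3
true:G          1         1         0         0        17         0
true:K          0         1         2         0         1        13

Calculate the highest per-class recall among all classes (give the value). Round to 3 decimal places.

Per-class recall (TP/(TP+FN)):
  O: TP=39, FN=1+2+3+2+2=10 → 39/49 = 0.7959
  B: TP=16, FN=4+5+12+5+2=28 → 16/44 = 0.3636
  A: TP=23, FN=5+14+7+8+2=36 → 23/59 = 0.3898
  F: TP=18, FN=3+2+0+4+3=12 → 18/30 = 0.6000
  G: TP=17, FN=1+1+0+0+0=2 → 17/19 = 0.8947
  K: TP=13, FN=0+1+2+0+1=4 → 13/17 = 0.7647
Highest is class 'G' with recall = 0.895.

0.895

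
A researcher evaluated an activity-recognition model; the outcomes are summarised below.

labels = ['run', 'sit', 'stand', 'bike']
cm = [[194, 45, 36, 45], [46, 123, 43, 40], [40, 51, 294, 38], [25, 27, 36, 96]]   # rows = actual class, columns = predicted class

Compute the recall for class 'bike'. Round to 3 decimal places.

Treat 'bike' as positive and all other classes as negative.
recall = TP/(TP+FN).
bike: TP=96, FN=25+27+36=88 → 96/184 = 0.5217

0.522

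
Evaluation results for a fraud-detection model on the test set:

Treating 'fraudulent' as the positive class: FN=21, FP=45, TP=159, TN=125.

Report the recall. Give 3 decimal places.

Recall = TP/(TP+FN) = 159/(159+21) = 159/180 = 0.883

0.883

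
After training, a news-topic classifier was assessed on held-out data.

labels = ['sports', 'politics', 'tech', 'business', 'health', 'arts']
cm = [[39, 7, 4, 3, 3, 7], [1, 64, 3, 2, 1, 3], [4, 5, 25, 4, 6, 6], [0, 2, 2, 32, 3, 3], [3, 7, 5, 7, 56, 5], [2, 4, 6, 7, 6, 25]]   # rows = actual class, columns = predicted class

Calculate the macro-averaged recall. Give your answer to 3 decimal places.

0.653

Per-class recall (TP/(TP+FN)):
  sports: TP=39, FN=7+4+3+3+7=24 → 39/63 = 0.6190
  politics: TP=64, FN=1+3+2+1+3=10 → 64/74 = 0.8649
  tech: TP=25, FN=4+5+4+6+6=25 → 25/50 = 0.5000
  business: TP=32, FN=0+2+2+3+3=10 → 32/42 = 0.7619
  health: TP=56, FN=3+7+5+7+5=27 → 56/83 = 0.6747
  arts: TP=25, FN=2+4+6+7+6=25 → 25/50 = 0.5000
Macro-recall = mean = (0.6190 + 0.8649 + 0.5000 + 0.7619 + 0.6747 + 0.5000) / 6 = 0.653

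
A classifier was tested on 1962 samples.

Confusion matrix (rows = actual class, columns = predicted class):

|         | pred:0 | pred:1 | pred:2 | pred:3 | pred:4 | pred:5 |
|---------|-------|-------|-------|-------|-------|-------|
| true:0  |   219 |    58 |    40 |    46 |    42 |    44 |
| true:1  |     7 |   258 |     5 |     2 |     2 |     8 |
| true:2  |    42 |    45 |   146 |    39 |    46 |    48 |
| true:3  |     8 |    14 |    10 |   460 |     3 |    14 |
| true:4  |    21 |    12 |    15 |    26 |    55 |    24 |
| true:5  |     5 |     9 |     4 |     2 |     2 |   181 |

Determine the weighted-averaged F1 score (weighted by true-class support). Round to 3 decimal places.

Per-class F1 score (2·TP/(2·TP+FP+FN)):
  0: TP=219, FP=7+42+8+21+5=83, FN=58+40+46+42+44=230 → 438/751 = 0.5832
  1: TP=258, FP=58+45+14+12+9=138, FN=7+5+2+2+8=24 → 516/678 = 0.7611
  2: TP=146, FP=40+5+10+15+4=74, FN=42+45+39+46+48=220 → 292/586 = 0.4983
  3: TP=460, FP=46+2+39+26+2=115, FN=8+14+10+3+14=49 → 920/1084 = 0.8487
  4: TP=55, FP=42+2+46+3+2=95, FN=21+12+15+26+24=98 → 110/303 = 0.3630
  5: TP=181, FP=44+8+48+14+24=138, FN=5+9+4+2+2=22 → 362/522 = 0.6935
Weighted-F1 score = Σ (supportᵢ/N)·F1 scoreᵢ with N=1962: (449/1962)·0.5832 + (282/1962)·0.7611 + (366/1962)·0.4983 + (509/1962)·0.8487 + (153/1962)·0.3630 + (203/1962)·0.6935 = 0.656

0.656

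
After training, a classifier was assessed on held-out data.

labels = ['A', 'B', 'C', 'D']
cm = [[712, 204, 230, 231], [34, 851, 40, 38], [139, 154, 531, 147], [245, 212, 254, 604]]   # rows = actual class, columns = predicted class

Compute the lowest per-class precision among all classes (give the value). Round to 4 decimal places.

Per-class precision (TP/(TP+FP)):
  A: TP=712, FP=34+139+245=418 → 712/1130 = 0.63009
  B: TP=851, FP=204+154+212=570 → 851/1421 = 0.59887
  C: TP=531, FP=230+40+254=524 → 531/1055 = 0.50332
  D: TP=604, FP=231+38+147=416 → 604/1020 = 0.59216
Lowest is class 'C' with precision = 0.5033.

0.5033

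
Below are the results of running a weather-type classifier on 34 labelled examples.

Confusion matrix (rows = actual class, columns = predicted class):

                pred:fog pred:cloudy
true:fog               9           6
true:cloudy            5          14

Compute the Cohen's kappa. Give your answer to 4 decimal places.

0.3392

Observed agreement pₒ = trace/N = 23/34 = 0.67647
Expected agreement pₑ = Σ (rowᵢ·colᵢ)/N² = (15·14 + 19·20)/34² = 0.51038
κ = (pₒ − pₑ)/(1 − pₑ) = (0.67647 − 0.51038)/(1 − 0.51038) = 0.3392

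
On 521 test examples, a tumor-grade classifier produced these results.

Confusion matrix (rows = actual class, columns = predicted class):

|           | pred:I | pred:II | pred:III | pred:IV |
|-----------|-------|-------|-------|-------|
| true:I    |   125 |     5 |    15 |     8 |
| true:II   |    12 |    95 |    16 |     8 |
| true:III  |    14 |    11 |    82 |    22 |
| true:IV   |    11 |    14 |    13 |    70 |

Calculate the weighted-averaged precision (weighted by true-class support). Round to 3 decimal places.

Per-class precision (TP/(TP+FP)):
  I: TP=125, FP=12+14+11=37 → 125/162 = 0.7716
  II: TP=95, FP=5+11+14=30 → 95/125 = 0.7600
  III: TP=82, FP=15+16+13=44 → 82/126 = 0.6508
  IV: TP=70, FP=8+8+22=38 → 70/108 = 0.6481
Weighted-precision = Σ (supportᵢ/N)·precisionᵢ with N=521: (153/521)·0.7716 + (131/521)·0.7600 + (129/521)·0.6508 + (108/521)·0.6481 = 0.713

0.713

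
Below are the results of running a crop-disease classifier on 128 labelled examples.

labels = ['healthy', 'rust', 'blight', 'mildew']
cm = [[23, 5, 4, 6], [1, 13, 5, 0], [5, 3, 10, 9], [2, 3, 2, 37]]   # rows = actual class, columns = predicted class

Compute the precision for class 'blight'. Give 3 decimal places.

0.476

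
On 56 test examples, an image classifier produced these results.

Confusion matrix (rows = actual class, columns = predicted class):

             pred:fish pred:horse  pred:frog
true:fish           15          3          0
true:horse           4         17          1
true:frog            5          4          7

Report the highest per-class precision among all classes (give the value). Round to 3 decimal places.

0.875

Per-class precision (TP/(TP+FP)):
  fish: TP=15, FP=4+5=9 → 15/24 = 0.6250
  horse: TP=17, FP=3+4=7 → 17/24 = 0.7083
  frog: TP=7, FP=0+1=1 → 7/8 = 0.8750
Highest is class 'frog' with precision = 0.875.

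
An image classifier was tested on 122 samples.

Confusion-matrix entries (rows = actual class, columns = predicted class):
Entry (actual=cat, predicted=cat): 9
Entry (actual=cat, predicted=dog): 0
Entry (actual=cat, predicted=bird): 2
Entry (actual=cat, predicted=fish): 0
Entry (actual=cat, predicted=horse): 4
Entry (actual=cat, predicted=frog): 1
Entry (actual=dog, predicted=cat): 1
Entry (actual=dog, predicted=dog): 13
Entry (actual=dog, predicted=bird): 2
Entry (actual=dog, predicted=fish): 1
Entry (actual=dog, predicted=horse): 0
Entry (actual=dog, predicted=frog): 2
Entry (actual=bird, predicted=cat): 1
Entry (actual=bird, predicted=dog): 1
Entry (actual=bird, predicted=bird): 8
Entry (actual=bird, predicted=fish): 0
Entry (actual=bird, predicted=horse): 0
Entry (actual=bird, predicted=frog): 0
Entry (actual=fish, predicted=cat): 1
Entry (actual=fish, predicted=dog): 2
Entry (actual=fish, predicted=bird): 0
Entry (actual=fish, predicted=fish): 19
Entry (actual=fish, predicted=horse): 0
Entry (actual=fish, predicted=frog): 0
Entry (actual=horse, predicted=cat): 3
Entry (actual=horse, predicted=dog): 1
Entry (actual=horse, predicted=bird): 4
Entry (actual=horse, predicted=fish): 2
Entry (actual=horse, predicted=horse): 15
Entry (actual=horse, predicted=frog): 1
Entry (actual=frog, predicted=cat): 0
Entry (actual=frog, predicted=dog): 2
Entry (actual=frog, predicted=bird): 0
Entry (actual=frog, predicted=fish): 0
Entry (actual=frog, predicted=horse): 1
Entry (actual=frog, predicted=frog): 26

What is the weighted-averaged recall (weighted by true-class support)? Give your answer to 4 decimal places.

0.7377

Per-class recall (TP/(TP+FN)):
  cat: TP=9, FN=0+2+0+4+1=7 → 9/16 = 0.56250
  dog: TP=13, FN=1+2+1+0+2=6 → 13/19 = 0.68421
  bird: TP=8, FN=1+1+0+0+0=2 → 8/10 = 0.80000
  fish: TP=19, FN=1+2+0+0+0=3 → 19/22 = 0.86364
  horse: TP=15, FN=3+1+4+2+1=11 → 15/26 = 0.57692
  frog: TP=26, FN=0+2+0+0+1=3 → 26/29 = 0.89655
Weighted-recall = Σ (supportᵢ/N)·recallᵢ with N=122: (16/122)·0.56250 + (19/122)·0.68421 + (10/122)·0.80000 + (22/122)·0.86364 + (26/122)·0.57692 + (29/122)·0.89655 = 0.7377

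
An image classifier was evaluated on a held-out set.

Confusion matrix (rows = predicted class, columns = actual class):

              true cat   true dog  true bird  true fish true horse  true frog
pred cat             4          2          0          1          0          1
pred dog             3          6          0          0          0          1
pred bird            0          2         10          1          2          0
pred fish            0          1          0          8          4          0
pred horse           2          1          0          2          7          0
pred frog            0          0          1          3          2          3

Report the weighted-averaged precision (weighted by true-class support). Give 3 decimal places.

0.577

Per-class precision (TP/(TP+FP)):
  cat: TP=4, FP=2+0+1+0+1=4 → 4/8 = 0.5000
  dog: TP=6, FP=3+0+0+0+1=4 → 6/10 = 0.6000
  bird: TP=10, FP=0+2+1+2+0=5 → 10/15 = 0.6667
  fish: TP=8, FP=0+1+0+4+0=5 → 8/13 = 0.6154
  horse: TP=7, FP=2+1+0+2+0=5 → 7/12 = 0.5833
  frog: TP=3, FP=0+0+1+3+2=6 → 3/9 = 0.3333
Weighted-precision = Σ (supportᵢ/N)·precisionᵢ with N=67: (9/67)·0.5000 + (12/67)·0.6000 + (11/67)·0.6667 + (15/67)·0.6154 + (15/67)·0.5833 + (5/67)·0.3333 = 0.577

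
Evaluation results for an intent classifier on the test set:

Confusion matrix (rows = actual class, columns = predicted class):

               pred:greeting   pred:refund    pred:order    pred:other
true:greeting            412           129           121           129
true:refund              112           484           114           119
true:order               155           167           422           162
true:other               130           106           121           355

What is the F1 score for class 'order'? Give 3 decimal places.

One-vs-rest for 'order': TP = diagonal; FP = other classes predicted 'order'; FN = 'order' predicted as other.
F1 score = 2·TP/(2·TP+FP+FN).
order: TP=422, FP=121+114+121=356, FN=155+167+162=484 → 844/1684 = 0.5012

0.501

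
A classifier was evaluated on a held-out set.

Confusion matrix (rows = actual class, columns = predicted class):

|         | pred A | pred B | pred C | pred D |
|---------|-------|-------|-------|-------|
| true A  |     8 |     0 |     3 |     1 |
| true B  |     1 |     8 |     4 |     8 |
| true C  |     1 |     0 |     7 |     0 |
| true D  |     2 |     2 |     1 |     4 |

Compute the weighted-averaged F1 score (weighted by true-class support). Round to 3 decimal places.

0.540

Per-class F1 score (2·TP/(2·TP+FP+FN)):
  A: TP=8, FP=1+1+2=4, FN=0+3+1=4 → 16/24 = 0.6667
  B: TP=8, FP=0+0+2=2, FN=1+4+8=13 → 16/31 = 0.5161
  C: TP=7, FP=3+4+1=8, FN=1+0+0=1 → 14/23 = 0.6087
  D: TP=4, FP=1+8+0=9, FN=2+2+1=5 → 8/22 = 0.3636
Weighted-F1 score = Σ (supportᵢ/N)·F1 scoreᵢ with N=50: (12/50)·0.6667 + (21/50)·0.5161 + (8/50)·0.6087 + (9/50)·0.3636 = 0.540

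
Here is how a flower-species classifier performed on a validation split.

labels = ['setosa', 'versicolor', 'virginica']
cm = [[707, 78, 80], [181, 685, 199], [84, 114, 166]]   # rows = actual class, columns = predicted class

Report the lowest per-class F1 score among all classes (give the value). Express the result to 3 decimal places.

Per-class F1 score (2·TP/(2·TP+FP+FN)):
  setosa: TP=707, FP=181+84=265, FN=78+80=158 → 1414/1837 = 0.7697
  versicolor: TP=685, FP=78+114=192, FN=181+199=380 → 1370/1942 = 0.7055
  virginica: TP=166, FP=80+199=279, FN=84+114=198 → 332/809 = 0.4104
Lowest is class 'virginica' with F1 score = 0.410.

0.410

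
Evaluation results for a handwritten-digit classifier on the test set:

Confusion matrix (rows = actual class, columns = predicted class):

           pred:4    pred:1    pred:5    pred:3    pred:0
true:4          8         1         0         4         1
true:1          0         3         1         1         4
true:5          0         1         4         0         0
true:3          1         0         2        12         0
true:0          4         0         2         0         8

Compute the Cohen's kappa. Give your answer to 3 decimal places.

0.506

Observed agreement pₒ = trace/N = 35/57 = 0.6140
Expected agreement pₑ = Σ (rowᵢ·colᵢ)/N² = (14·13 + 9·5 + 5·9 + 15·17 + 14·13)/57² = 0.2182
κ = (pₒ − pₑ)/(1 − pₑ) = (0.6140 − 0.2182)/(1 − 0.2182) = 0.506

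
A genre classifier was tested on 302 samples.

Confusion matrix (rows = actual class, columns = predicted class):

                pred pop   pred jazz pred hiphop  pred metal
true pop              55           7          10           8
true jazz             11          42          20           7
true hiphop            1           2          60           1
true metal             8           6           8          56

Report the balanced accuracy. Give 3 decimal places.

Balanced accuracy = mean of per-class recall.
  pop: recall = 55/80 = 0.6875
  jazz: recall = 42/80 = 0.5250
  hiphop: recall = 60/64 = 0.9375
  metal: recall = 56/78 = 0.7179
Mean = (0.6875 + 0.5250 + 0.9375 + 0.7179) / 4 = 0.717

0.717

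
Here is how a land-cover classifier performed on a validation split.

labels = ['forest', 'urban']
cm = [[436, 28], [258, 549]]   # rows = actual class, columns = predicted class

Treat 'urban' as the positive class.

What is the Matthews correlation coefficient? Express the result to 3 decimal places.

MCC = (TP·TN − FP·FN) / √((TP+FP)(TP+FN)(TN+FP)(TN+FN))
Numerator = 549·436 − 28·258 = 232140
Denominator = √(577·807·464·694) = √149943208224 = 387225.0098
MCC = 232140 / 387225.0098 = 0.599

0.599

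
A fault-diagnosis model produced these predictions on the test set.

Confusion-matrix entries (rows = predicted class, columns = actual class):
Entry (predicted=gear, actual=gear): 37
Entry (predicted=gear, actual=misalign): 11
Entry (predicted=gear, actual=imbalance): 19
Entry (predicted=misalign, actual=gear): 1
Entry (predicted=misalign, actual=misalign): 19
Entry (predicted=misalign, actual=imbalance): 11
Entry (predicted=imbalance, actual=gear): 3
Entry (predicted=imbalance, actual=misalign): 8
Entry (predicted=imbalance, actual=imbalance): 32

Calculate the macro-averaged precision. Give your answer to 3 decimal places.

0.636

Per-class precision (TP/(TP+FP)):
  gear: TP=37, FP=11+19=30 → 37/67 = 0.5522
  misalign: TP=19, FP=1+11=12 → 19/31 = 0.6129
  imbalance: TP=32, FP=3+8=11 → 32/43 = 0.7442
Macro-precision = mean = (0.5522 + 0.6129 + 0.7442) / 3 = 0.636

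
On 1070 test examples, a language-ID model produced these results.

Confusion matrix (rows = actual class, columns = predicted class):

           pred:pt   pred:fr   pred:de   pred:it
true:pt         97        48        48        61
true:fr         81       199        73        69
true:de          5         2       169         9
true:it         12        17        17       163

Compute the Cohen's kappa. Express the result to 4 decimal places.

0.4521

Observed agreement pₒ = trace/N = 628/1070 = 0.58692
Expected agreement pₑ = Σ (rowᵢ·colᵢ)/N² = (254·195 + 422·266 + 185·307 + 209·302)/1070² = 0.24604
κ = (pₒ − pₑ)/(1 − pₑ) = (0.58692 − 0.24604)/(1 − 0.24604) = 0.4521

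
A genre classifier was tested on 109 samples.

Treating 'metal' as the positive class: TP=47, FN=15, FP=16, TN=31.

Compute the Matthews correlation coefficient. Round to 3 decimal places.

MCC = (TP·TN − FP·FN) / √((TP+FP)(TP+FN)(TN+FP)(TN+FN))
Numerator = 47·31 − 16·15 = 1217
Denominator = √(63·62·47·46) = √8444772 = 2905.9890
MCC = 1217 / 2905.9890 = 0.419

0.419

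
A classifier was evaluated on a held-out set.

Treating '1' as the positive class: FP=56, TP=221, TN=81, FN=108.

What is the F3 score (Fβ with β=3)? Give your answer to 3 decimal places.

0.683

Fβ = (1+β²)·TP / ((1+β²)·TP + β²·FN + FP), with β²=9
= 10·221 / (10·221 + 9·108 + 56) = 0.683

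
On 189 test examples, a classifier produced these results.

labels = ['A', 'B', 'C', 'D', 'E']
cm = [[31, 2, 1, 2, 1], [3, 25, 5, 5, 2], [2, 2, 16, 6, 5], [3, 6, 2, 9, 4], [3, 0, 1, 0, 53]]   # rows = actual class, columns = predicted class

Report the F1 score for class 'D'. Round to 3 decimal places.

Treat 'D' as positive and all other classes as negative.
F1 score = 2·TP/(2·TP+FP+FN).
D: TP=9, FP=2+5+6+0=13, FN=3+6+2+4=15 → 18/46 = 0.3913

0.391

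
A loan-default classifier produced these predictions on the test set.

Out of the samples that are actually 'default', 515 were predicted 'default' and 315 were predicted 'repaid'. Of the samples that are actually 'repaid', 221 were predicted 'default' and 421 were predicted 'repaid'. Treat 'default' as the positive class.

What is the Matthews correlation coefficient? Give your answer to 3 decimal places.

0.274

MCC = (TP·TN − FP·FN) / √((TP+FP)(TP+FN)(TN+FP)(TN+FN))
Numerator = 515·421 − 221·315 = 147200
Denominator = √(736·830·642·736) = √288648130560 = 537259.8352
MCC = 147200 / 537259.8352 = 0.274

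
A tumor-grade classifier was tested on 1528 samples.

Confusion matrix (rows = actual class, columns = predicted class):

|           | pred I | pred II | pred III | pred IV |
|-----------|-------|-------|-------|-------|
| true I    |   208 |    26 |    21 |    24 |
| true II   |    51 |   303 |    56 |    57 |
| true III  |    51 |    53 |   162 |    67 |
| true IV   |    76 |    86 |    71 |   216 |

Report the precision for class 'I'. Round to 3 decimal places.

0.539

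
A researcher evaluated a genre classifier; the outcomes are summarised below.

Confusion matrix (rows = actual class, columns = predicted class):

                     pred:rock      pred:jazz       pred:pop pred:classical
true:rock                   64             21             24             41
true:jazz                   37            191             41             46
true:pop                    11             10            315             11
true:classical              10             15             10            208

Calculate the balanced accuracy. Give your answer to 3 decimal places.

Balanced accuracy = mean of per-class recall.
  rock: recall = 64/150 = 0.4267
  jazz: recall = 191/315 = 0.6063
  pop: recall = 315/347 = 0.9078
  classical: recall = 208/243 = 0.8560
Mean = (0.4267 + 0.6063 + 0.9078 + 0.8560) / 4 = 0.699

0.699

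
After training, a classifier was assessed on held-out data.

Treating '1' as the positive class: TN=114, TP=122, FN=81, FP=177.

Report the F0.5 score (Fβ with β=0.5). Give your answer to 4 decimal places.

Fβ = (1+β²)·TP / ((1+β²)·TP + β²·FN + FP), with β²=1/4
= 1.25·122 / (1.25·122 + 0.25·81 + 177) = 0.4360

0.4360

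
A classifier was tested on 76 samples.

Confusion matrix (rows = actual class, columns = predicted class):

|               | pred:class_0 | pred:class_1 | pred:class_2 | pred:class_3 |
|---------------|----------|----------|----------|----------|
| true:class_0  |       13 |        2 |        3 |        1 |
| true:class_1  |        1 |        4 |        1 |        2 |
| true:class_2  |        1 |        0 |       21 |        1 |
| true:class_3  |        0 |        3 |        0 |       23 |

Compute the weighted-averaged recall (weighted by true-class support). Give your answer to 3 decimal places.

0.803

Per-class recall (TP/(TP+FN)):
  class_0: TP=13, FN=2+3+1=6 → 13/19 = 0.6842
  class_1: TP=4, FN=1+1+2=4 → 4/8 = 0.5000
  class_2: TP=21, FN=1+0+1=2 → 21/23 = 0.9130
  class_3: TP=23, FN=0+3+0=3 → 23/26 = 0.8846
Weighted-recall = Σ (supportᵢ/N)·recallᵢ with N=76: (19/76)·0.6842 + (8/76)·0.5000 + (23/76)·0.9130 + (26/76)·0.8846 = 0.803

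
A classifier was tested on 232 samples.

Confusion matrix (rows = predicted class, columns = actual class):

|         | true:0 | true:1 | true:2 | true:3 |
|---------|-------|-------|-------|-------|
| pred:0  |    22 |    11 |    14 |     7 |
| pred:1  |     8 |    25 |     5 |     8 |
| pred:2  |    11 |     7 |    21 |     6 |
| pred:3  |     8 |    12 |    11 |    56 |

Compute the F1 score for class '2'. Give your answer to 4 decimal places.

One-vs-rest for '2': TP = diagonal; FP = other classes predicted '2'; FN = '2' predicted as other.
F1 score = 2·TP/(2·TP+FP+FN).
2: TP=21, FP=11+7+6=24, FN=14+5+11=30 → 42/96 = 0.43750

0.4375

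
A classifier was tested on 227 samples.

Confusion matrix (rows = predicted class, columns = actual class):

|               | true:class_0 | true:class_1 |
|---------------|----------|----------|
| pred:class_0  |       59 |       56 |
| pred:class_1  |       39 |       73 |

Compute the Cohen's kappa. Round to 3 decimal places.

Observed agreement pₒ = trace/N = 132/227 = 0.5815
Expected agreement pₑ = Σ (rowᵢ·colᵢ)/N² = (98·115 + 129·112)/227² = 0.4991
κ = (pₒ − pₑ)/(1 − pₑ) = (0.5815 − 0.4991)/(1 − 0.4991) = 0.165

0.165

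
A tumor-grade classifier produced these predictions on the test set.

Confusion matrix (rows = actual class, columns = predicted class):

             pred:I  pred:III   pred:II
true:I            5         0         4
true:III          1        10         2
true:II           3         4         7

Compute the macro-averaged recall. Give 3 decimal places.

0.608

Per-class recall (TP/(TP+FN)):
  I: TP=5, FN=0+4=4 → 5/9 = 0.5556
  III: TP=10, FN=1+2=3 → 10/13 = 0.7692
  II: TP=7, FN=3+4=7 → 7/14 = 0.5000
Macro-recall = mean = (0.5556 + 0.7692 + 0.5000) / 3 = 0.608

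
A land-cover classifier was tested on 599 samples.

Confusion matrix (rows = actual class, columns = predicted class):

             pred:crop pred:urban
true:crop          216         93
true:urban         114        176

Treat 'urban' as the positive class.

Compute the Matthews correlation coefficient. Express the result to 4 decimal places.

0.3074

MCC = (TP·TN − FP·FN) / √((TP+FP)(TP+FN)(TN+FP)(TN+FN))
Numerator = 176·216 − 93·114 = 27414
Denominator = √(269·290·309·330) = √7954679700 = 89189.0111
MCC = 27414 / 89189.0111 = 0.3074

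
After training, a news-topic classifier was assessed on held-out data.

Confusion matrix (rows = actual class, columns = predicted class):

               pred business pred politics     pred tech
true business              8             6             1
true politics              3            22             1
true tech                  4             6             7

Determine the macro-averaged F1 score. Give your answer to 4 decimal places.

0.6017

Per-class F1 score (2·TP/(2·TP+FP+FN)):
  business: TP=8, FP=3+4=7, FN=6+1=7 → 16/30 = 0.53333
  politics: TP=22, FP=6+6=12, FN=3+1=4 → 44/60 = 0.73333
  tech: TP=7, FP=1+1=2, FN=4+6=10 → 14/26 = 0.53846
Macro-F1 score = mean = (0.53333 + 0.73333 + 0.53846) / 3 = 0.6017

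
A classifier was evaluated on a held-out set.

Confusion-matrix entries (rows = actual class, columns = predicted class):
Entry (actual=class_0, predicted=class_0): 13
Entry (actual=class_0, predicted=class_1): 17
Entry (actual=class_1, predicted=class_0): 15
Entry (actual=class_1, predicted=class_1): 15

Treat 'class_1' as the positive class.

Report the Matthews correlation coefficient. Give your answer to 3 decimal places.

-0.067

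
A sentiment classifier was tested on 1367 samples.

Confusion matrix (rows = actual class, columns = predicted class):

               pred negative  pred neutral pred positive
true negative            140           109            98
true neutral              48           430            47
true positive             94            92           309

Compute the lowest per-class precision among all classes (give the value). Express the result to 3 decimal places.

Per-class precision (TP/(TP+FP)):
  negative: TP=140, FP=48+94=142 → 140/282 = 0.4965
  neutral: TP=430, FP=109+92=201 → 430/631 = 0.6815
  positive: TP=309, FP=98+47=145 → 309/454 = 0.6806
Lowest is class 'negative' with precision = 0.496.

0.496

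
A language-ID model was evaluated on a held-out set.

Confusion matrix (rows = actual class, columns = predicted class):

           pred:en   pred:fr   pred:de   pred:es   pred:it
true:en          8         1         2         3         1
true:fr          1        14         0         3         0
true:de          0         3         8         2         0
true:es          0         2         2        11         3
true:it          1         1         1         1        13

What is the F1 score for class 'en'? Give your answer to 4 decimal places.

0.6400

F1 score = 2·TP/(2·TP+FP+FN).
en: TP=8, FP=1+0+0+1=2, FN=1+2+3+1=7 → 16/25 = 0.64000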